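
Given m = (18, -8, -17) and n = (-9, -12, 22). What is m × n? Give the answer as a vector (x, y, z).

(-380, -243, -288)

i: (-8)·22 - (-17)·(-12) = -176 - 204 = -380
j: (-17)·(-9) - 18·22 = 153 - 396 = -243
k: 18·(-12) - (-8)·(-9) = -216 - 72 = -288
m × n = (-380, -243, -288)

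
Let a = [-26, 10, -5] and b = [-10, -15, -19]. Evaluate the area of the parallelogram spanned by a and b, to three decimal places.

i: 10·(-19) - (-5)·(-15) = -190 - 75 = -265
j: (-5)·(-10) - (-26)·(-19) = 50 - 494 = -444
k: (-26)·(-15) - 10·(-10) = 390 - (-100) = 490
a × b = (-265, -444, 490)
|a × b| = √((-265)² + (-444)² + 490²) = √507461 ≈ 712.3630

712.363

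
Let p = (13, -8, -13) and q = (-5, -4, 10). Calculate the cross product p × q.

(-132, -65, -92)

i: (-8)·10 - (-13)·(-4) = -80 - 52 = -132
j: (-13)·(-5) - 13·10 = 65 - 130 = -65
k: 13·(-4) - (-8)·(-5) = -52 - 40 = -92
p × q = (-132, -65, -92)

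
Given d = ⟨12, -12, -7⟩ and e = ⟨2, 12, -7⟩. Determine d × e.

(168, 70, 168)

i: (-12)·(-7) - (-7)·12 = 84 - (-84) = 168
j: (-7)·2 - 12·(-7) = -14 - (-84) = 70
k: 12·12 - (-12)·2 = 144 - (-24) = 168
d × e = (168, 70, 168)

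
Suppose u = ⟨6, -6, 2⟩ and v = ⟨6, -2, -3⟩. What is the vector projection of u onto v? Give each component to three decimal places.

(5.143, -1.714, -2.571)

u · v = 6·6 + (-6)·(-2) + 2·(-3) = 36 + 12 - 6 = 42
|v|² = 36 + 4 + 9 = 49
proj_v u = (42/49) · (6, -2, -3) ≈ (5.143, -1.714, -2.571)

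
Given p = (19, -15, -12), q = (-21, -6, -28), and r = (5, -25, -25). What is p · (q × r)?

q × r:
i: (-6)·(-25) - (-28)·(-25) = 150 - 700 = -550
j: (-28)·5 - (-21)·(-25) = -140 - 525 = -665
k: (-21)·(-25) - (-6)·5 = 525 - (-30) = 555
q × r = (-550, -665, 555)
p · (q × r) = 19·(-550) + (-15)·(-665) + (-12)·555 = -10450 + 9975 - 6660 = -7135

-7135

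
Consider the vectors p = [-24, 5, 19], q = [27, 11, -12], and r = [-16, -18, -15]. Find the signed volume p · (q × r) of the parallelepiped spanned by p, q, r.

q × r:
i: 11·(-15) - (-12)·(-18) = -165 - 216 = -381
j: (-12)·(-16) - 27·(-15) = 192 - (-405) = 597
k: 27·(-18) - 11·(-16) = -486 - (-176) = -310
q × r = (-381, 597, -310)
p · (q × r) = (-24)·(-381) + 5·597 + 19·(-310) = 9144 + 2985 - 5890 = 6239

6239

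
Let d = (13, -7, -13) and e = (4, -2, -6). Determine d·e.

d · e = 13·4 + (-7)·(-2) + (-13)·(-6) = 52 + 14 + 78 = 144

144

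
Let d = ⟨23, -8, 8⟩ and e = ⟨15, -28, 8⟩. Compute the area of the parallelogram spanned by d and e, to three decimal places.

i: (-8)·8 - 8·(-28) = -64 - (-224) = 160
j: 8·15 - 23·8 = 120 - 184 = -64
k: 23·(-28) - (-8)·15 = -644 - (-120) = -524
d × e = (160, -64, -524)
|d × e| = √(160² + (-64)² + (-524)²) = √304272 ≈ 551.6086

551.609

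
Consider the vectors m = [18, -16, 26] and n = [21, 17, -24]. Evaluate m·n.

m · n = 18·21 + (-16)·17 + 26·(-24) = 378 - 272 - 624 = -518

-518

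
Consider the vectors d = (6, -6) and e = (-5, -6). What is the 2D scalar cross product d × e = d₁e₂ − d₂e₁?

-66

6·(-6) - (-6)·(-5) = -36 - 30 = -66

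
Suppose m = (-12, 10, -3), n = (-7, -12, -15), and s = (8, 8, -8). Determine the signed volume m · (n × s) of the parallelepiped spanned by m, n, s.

n × s:
i: (-12)·(-8) - (-15)·8 = 96 - (-120) = 216
j: (-15)·8 - (-7)·(-8) = -120 - 56 = -176
k: (-7)·8 - (-12)·8 = -56 - (-96) = 40
n × s = (216, -176, 40)
m · (n × s) = (-12)·216 + 10·(-176) + (-3)·40 = -2592 - 1760 - 120 = -4472

-4472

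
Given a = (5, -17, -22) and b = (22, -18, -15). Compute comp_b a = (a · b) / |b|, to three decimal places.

23.211

a · b = 5·22 + (-17)·(-18) + (-22)·(-15) = 110 + 306 + 330 = 746
|b| = √(484 + 324 + 225) = √1033 ≈ 32.1403
comp_b a = 746 / √1033 ≈ 23.211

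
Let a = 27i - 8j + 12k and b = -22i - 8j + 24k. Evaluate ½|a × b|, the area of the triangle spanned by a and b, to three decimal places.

i: (-8)·24 - 12·(-8) = -192 - (-96) = -96
j: 12·(-22) - 27·24 = -264 - 648 = -912
k: 27·(-8) - (-8)·(-22) = -216 - 176 = -392
a × b = (-96, -912, -392)
|a × b| = √((-96)² + (-912)² + (-392)²) = √994624 ≈ 997.3084
area = ½ · 997.3084 ≈ 498.654

498.654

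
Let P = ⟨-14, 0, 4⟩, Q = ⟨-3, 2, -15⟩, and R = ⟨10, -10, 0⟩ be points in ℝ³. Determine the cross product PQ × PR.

(-198, -412, -158)

PQ = (11, 2, -19)
PR = (24, -10, -4)
i: 2·(-4) - (-19)·(-10) = -8 - 190 = -198
j: (-19)·24 - 11·(-4) = -456 - (-44) = -412
k: 11·(-10) - 2·24 = -110 - 48 = -158
PQ × PR = (-198, -412, -158)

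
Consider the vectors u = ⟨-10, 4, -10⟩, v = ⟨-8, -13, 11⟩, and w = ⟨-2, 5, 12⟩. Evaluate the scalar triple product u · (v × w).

3066

v × w:
i: (-13)·12 - 11·5 = -156 - 55 = -211
j: 11·(-2) - (-8)·12 = -22 - (-96) = 74
k: (-8)·5 - (-13)·(-2) = -40 - 26 = -66
v × w = (-211, 74, -66)
u · (v × w) = (-10)·(-211) + 4·74 + (-10)·(-66) = 2110 + 296 + 660 = 3066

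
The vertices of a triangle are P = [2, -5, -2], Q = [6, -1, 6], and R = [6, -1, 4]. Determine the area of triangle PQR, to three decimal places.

5.657

PQ = (4, 4, 8),  PR = (4, 4, 6)
i: 4·6 - 8·4 = 24 - 32 = -8
j: 8·4 - 4·6 = 32 - 24 = 8
k: 4·4 - 4·4 = 16 - 16 = 0
PQ × PR = (-8, 8, 0)
|PQ × PR| = √128 ≈ 11.3137
area = ½ · 11.3137 ≈ 5.657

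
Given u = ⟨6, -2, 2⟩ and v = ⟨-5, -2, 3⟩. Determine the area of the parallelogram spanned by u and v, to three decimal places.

i: (-2)·3 - 2·(-2) = -6 - (-4) = -2
j: 2·(-5) - 6·3 = -10 - 18 = -28
k: 6·(-2) - (-2)·(-5) = -12 - 10 = -22
u × v = (-2, -28, -22)
|u × v| = √((-2)² + (-28)² + (-22)²) = √1272 ≈ 35.6651

35.665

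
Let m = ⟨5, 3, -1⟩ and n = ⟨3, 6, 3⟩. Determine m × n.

i: 3·3 - (-1)·6 = 9 - (-6) = 15
j: (-1)·3 - 5·3 = -3 - 15 = -18
k: 5·6 - 3·3 = 30 - 9 = 21
m × n = (15, -18, 21)

(15, -18, 21)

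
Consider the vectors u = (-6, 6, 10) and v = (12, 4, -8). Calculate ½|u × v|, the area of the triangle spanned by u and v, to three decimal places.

74.404

i: 6·(-8) - 10·4 = -48 - 40 = -88
j: 10·12 - (-6)·(-8) = 120 - 48 = 72
k: (-6)·4 - 6·12 = -24 - 72 = -96
u × v = (-88, 72, -96)
|u × v| = √((-88)² + 72² + (-96)²) = √22144 ≈ 148.8086
area = ½ · 148.8086 ≈ 74.404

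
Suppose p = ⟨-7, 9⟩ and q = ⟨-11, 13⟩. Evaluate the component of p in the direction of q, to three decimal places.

p · q = (-7)·(-11) + 9·13 = 77 + 117 = 194
|q| = √(121 + 169) = √290 ≈ 17.0294
comp_q p = 194 / √290 ≈ 11.392

11.392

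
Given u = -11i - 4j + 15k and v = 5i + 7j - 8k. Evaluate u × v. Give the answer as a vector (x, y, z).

(-73, -13, -57)

i: (-4)·(-8) - 15·7 = 32 - 105 = -73
j: 15·5 - (-11)·(-8) = 75 - 88 = -13
k: (-11)·7 - (-4)·5 = -77 - (-20) = -57
u × v = (-73, -13, -57)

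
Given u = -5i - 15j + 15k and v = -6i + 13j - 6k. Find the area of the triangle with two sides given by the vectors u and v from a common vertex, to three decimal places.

111.187

i: (-15)·(-6) - 15·13 = 90 - 195 = -105
j: 15·(-6) - (-5)·(-6) = -90 - 30 = -120
k: (-5)·13 - (-15)·(-6) = -65 - 90 = -155
u × v = (-105, -120, -155)
|u × v| = √((-105)² + (-120)² + (-155)²) = √49450 ≈ 222.3736
area = ½ · 222.3736 ≈ 111.187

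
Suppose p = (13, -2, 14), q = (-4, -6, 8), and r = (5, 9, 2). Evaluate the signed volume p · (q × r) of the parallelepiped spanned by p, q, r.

q × r:
i: (-6)·2 - 8·9 = -12 - 72 = -84
j: 8·5 - (-4)·2 = 40 - (-8) = 48
k: (-4)·9 - (-6)·5 = -36 - (-30) = -6
q × r = (-84, 48, -6)
p · (q × r) = 13·(-84) + (-2)·48 + 14·(-6) = -1092 - 96 - 84 = -1272

-1272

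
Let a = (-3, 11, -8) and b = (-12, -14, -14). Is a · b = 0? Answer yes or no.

no

a · b = (-3)·(-12) + 11·(-14) + (-8)·(-14) = 36 - 154 + 112 = -6
Nonzero, so the vectors are not orthogonal.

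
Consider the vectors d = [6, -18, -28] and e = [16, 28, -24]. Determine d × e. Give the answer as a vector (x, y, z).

(1216, -304, 456)

i: (-18)·(-24) - (-28)·28 = 432 - (-784) = 1216
j: (-28)·16 - 6·(-24) = -448 - (-144) = -304
k: 6·28 - (-18)·16 = 168 - (-288) = 456
d × e = (1216, -304, 456)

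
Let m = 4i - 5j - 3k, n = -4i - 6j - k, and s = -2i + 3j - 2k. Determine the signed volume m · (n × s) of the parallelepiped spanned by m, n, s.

162

n × s:
i: (-6)·(-2) - (-1)·3 = 12 - (-3) = 15
j: (-1)·(-2) - (-4)·(-2) = 2 - 8 = -6
k: (-4)·3 - (-6)·(-2) = -12 - 12 = -24
n × s = (15, -6, -24)
m · (n × s) = 4·15 + (-5)·(-6) + (-3)·(-24) = 60 + 30 + 72 = 162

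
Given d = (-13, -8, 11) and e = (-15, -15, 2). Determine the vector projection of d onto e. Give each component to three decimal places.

d · e = (-13)·(-15) + (-8)·(-15) + 11·2 = 195 + 120 + 22 = 337
|e|² = 225 + 225 + 4 = 454
proj_e d = (337/454) · (-15, -15, 2) ≈ (-11.134, -11.134, 1.485)

(-11.134, -11.134, 1.485)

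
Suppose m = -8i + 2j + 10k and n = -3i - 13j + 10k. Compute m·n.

98

m · n = (-8)·(-3) + 2·(-13) + 10·10 = 24 - 26 + 100 = 98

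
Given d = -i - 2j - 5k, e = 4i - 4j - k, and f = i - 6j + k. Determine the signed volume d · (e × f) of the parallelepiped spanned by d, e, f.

120

e × f:
i: (-4)·1 - (-1)·(-6) = -4 - 6 = -10
j: (-1)·1 - 4·1 = -1 - 4 = -5
k: 4·(-6) - (-4)·1 = -24 - (-4) = -20
e × f = (-10, -5, -20)
d · (e × f) = (-1)·(-10) + (-2)·(-5) + (-5)·(-20) = 10 + 10 + 100 = 120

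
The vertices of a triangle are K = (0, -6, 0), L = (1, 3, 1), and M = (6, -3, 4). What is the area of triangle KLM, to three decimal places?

KL = (1, 9, 1),  KM = (6, 3, 4)
i: 9·4 - 1·3 = 36 - 3 = 33
j: 1·6 - 1·4 = 6 - 4 = 2
k: 1·3 - 9·6 = 3 - 54 = -51
KL × KM = (33, 2, -51)
|KL × KM| = √3694 ≈ 60.7783
area = ½ · 60.7783 ≈ 30.389

30.389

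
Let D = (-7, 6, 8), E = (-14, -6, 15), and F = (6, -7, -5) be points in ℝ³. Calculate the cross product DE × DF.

DE = (-7, -12, 7)
DF = (13, -13, -13)
i: (-12)·(-13) - 7·(-13) = 156 - (-91) = 247
j: 7·13 - (-7)·(-13) = 91 - 91 = 0
k: (-7)·(-13) - (-12)·13 = 91 - (-156) = 247
DE × DF = (247, 0, 247)

(247, 0, 247)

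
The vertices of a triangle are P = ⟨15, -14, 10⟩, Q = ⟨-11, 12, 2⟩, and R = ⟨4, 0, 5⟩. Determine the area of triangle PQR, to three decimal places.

PQ = (-26, 26, -8),  PR = (-11, 14, -5)
i: 26·(-5) - (-8)·14 = -130 - (-112) = -18
j: (-8)·(-11) - (-26)·(-5) = 88 - 130 = -42
k: (-26)·14 - 26·(-11) = -364 - (-286) = -78
PQ × PR = (-18, -42, -78)
|PQ × PR| = √8172 ≈ 90.3991
area = ½ · 90.3991 ≈ 45.200

45.200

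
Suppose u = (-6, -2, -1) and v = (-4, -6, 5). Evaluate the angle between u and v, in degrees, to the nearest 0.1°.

u · v = (-6)·(-4) + (-2)·(-6) + (-1)·5 = 24 + 12 - 5 = 31
|u|² = 36 + 4 + 1 = 41,  |u| = √41 ≈ 6.403124
|v|² = 16 + 36 + 25 = 77,  |v| = √77 ≈ 8.774964
cos θ = 31 / (6.403124 · 8.774964) ≈ 0.55173
θ = arccos(0.55173) ≈ 56.5°

56.5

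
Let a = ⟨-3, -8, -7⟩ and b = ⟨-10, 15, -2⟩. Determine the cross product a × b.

i: (-8)·(-2) - (-7)·15 = 16 - (-105) = 121
j: (-7)·(-10) - (-3)·(-2) = 70 - 6 = 64
k: (-3)·15 - (-8)·(-10) = -45 - 80 = -125
a × b = (121, 64, -125)

(121, 64, -125)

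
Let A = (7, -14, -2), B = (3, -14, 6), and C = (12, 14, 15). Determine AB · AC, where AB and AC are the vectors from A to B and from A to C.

AB = B − A = (-4, 0, 8)
AC = C − A = (5, 28, 17)
AB · AC = (-4)·5 + 0·28 + 8·17 = -20 + 0 + 136 = 116

116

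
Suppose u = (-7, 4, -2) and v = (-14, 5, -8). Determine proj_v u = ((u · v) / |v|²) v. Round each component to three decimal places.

u · v = (-7)·(-14) + 4·5 + (-2)·(-8) = 98 + 20 + 16 = 134
|v|² = 196 + 25 + 64 = 285
proj_v u = (134/285) · (-14, 5, -8) ≈ (-6.582, 2.351, -3.761)

(-6.582, 2.351, -3.761)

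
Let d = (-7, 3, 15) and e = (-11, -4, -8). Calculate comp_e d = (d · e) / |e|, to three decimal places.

d · e = (-7)·(-11) + 3·(-4) + 15·(-8) = 77 - 12 - 120 = -55
|e| = √(121 + 16 + 64) = √201 ≈ 14.1774
comp_e d = -55 / √201 ≈ -3.879

-3.879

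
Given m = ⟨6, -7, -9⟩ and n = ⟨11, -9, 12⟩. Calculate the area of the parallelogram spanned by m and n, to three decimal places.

i: (-7)·12 - (-9)·(-9) = -84 - 81 = -165
j: (-9)·11 - 6·12 = -99 - 72 = -171
k: 6·(-9) - (-7)·11 = -54 - (-77) = 23
m × n = (-165, -171, 23)
|m × n| = √((-165)² + (-171)² + 23²) = √56995 ≈ 238.7363

238.736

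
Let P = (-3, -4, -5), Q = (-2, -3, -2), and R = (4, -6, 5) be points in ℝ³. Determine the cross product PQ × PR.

PQ = (1, 1, 3)
PR = (7, -2, 10)
i: 1·10 - 3·(-2) = 10 - (-6) = 16
j: 3·7 - 1·10 = 21 - 10 = 11
k: 1·(-2) - 1·7 = -2 - 7 = -9
PQ × PR = (16, 11, -9)

(16, 11, -9)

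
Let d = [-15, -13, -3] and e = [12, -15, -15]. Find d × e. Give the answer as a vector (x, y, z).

i: (-13)·(-15) - (-3)·(-15) = 195 - 45 = 150
j: (-3)·12 - (-15)·(-15) = -36 - 225 = -261
k: (-15)·(-15) - (-13)·12 = 225 - (-156) = 381
d × e = (150, -261, 381)

(150, -261, 381)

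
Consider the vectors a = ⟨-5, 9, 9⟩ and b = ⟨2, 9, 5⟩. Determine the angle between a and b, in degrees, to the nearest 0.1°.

36.0

a · b = (-5)·2 + 9·9 + 9·5 = -10 + 81 + 45 = 116
|a|² = 25 + 81 + 81 = 187,  |a| = √187 ≈ 13.674794
|b|² = 4 + 81 + 25 = 110,  |b| = √110 ≈ 10.488088
cos θ = 116 / (13.674794 · 10.488088) ≈ 0.80880
θ = arccos(0.80880) ≈ 36.0°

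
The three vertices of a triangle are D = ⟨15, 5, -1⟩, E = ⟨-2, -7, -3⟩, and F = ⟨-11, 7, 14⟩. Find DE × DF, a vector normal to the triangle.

(-176, 307, -346)

DE = (-17, -12, -2)
DF = (-26, 2, 15)
i: (-12)·15 - (-2)·2 = -180 - (-4) = -176
j: (-2)·(-26) - (-17)·15 = 52 - (-255) = 307
k: (-17)·2 - (-12)·(-26) = -34 - 312 = -346
DE × DF = (-176, 307, -346)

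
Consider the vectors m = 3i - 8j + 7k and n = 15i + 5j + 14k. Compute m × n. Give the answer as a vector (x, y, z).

i: (-8)·14 - 7·5 = -112 - 35 = -147
j: 7·15 - 3·14 = 105 - 42 = 63
k: 3·5 - (-8)·15 = 15 - (-120) = 135
m × n = (-147, 63, 135)

(-147, 63, 135)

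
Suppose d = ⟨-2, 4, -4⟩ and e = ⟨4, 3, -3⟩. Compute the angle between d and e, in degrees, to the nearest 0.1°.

62.8

d · e = (-2)·4 + 4·3 + (-4)·(-3) = -8 + 12 + 12 = 16
|d|² = 4 + 16 + 16 = 36,  |d| = √36 ≈ 6.000000
|e|² = 16 + 9 + 9 = 34,  |e| = √34 ≈ 5.830952
cos θ = 16 / (6.000000 · 5.830952) ≈ 0.45733
θ = arccos(0.45733) ≈ 62.8°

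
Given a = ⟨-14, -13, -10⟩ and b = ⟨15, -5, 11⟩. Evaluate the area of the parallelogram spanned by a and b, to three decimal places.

i: (-13)·11 - (-10)·(-5) = -143 - 50 = -193
j: (-10)·15 - (-14)·11 = -150 - (-154) = 4
k: (-14)·(-5) - (-13)·15 = 70 - (-195) = 265
a × b = (-193, 4, 265)
|a × b| = √((-193)² + 4² + 265²) = √107490 ≈ 327.8567

327.857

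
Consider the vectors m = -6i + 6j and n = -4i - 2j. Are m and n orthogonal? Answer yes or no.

no

m · n = (-6)·(-4) + 6·(-2) = 24 - 12 = 12
Nonzero, so the vectors are not orthogonal.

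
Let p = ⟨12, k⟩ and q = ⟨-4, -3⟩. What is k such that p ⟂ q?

p · q = 12·(-4) + k·(-3) = -48 - 3k
Set equal to 0: -3k = 48, so k = -16.

-16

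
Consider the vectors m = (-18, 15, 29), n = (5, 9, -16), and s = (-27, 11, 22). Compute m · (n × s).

n × s:
i: 9·22 - (-16)·11 = 198 - (-176) = 374
j: (-16)·(-27) - 5·22 = 432 - 110 = 322
k: 5·11 - 9·(-27) = 55 - (-243) = 298
n × s = (374, 322, 298)
m · (n × s) = (-18)·374 + 15·322 + 29·298 = -6732 + 4830 + 8642 = 6740

6740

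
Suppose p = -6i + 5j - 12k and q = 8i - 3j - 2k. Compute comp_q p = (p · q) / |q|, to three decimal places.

-4.444

p · q = (-6)·8 + 5·(-3) + (-12)·(-2) = -48 - 15 + 24 = -39
|q| = √(64 + 9 + 4) = √77 ≈ 8.7750
comp_q p = -39 / √77 ≈ -4.444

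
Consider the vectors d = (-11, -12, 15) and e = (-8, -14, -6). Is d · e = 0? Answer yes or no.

no

d · e = (-11)·(-8) + (-12)·(-14) + 15·(-6) = 88 + 168 - 90 = 166
Nonzero, so the vectors are not orthogonal.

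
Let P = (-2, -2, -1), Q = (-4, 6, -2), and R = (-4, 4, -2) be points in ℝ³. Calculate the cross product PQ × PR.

(-2, 0, 4)

PQ = (-2, 8, -1)
PR = (-2, 6, -1)
i: 8·(-1) - (-1)·6 = -8 - (-6) = -2
j: (-1)·(-2) - (-2)·(-1) = 2 - 2 = 0
k: (-2)·6 - 8·(-2) = -12 - (-16) = 4
PQ × PR = (-2, 0, 4)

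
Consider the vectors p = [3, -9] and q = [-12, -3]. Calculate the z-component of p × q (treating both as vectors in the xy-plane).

-117

3·(-3) - (-9)·(-12) = -9 - 108 = -117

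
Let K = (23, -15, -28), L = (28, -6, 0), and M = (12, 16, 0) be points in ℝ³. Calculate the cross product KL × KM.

(-616, -448, 254)

KL = (5, 9, 28)
KM = (-11, 31, 28)
i: 9·28 - 28·31 = 252 - 868 = -616
j: 28·(-11) - 5·28 = -308 - 140 = -448
k: 5·31 - 9·(-11) = 155 - (-99) = 254
KL × KM = (-616, -448, 254)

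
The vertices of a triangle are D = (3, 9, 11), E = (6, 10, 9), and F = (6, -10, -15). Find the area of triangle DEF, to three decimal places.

56.745

DE = (3, 1, -2),  DF = (3, -19, -26)
i: 1·(-26) - (-2)·(-19) = -26 - 38 = -64
j: (-2)·3 - 3·(-26) = -6 - (-78) = 72
k: 3·(-19) - 1·3 = -57 - 3 = -60
DE × DF = (-64, 72, -60)
|DE × DF| = √12880 ≈ 113.4901
area = ½ · 113.4901 ≈ 56.745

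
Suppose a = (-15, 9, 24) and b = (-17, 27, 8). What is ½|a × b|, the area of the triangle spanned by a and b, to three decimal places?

i: 9·8 - 24·27 = 72 - 648 = -576
j: 24·(-17) - (-15)·8 = -408 - (-120) = -288
k: (-15)·27 - 9·(-17) = -405 - (-153) = -252
a × b = (-576, -288, -252)
|a × b| = √((-576)² + (-288)² + (-252)²) = √478224 ≈ 691.5374
area = ½ · 691.5374 ≈ 345.769

345.769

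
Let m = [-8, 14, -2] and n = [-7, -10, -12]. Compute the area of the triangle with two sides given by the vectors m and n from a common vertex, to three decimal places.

135.787

i: 14·(-12) - (-2)·(-10) = -168 - 20 = -188
j: (-2)·(-7) - (-8)·(-12) = 14 - 96 = -82
k: (-8)·(-10) - 14·(-7) = 80 - (-98) = 178
m × n = (-188, -82, 178)
|m × n| = √((-188)² + (-82)² + 178²) = √73752 ≈ 271.5732
area = ½ · 271.5732 ≈ 135.787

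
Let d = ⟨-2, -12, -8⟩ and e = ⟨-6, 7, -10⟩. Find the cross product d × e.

i: (-12)·(-10) - (-8)·7 = 120 - (-56) = 176
j: (-8)·(-6) - (-2)·(-10) = 48 - 20 = 28
k: (-2)·7 - (-12)·(-6) = -14 - 72 = -86
d × e = (176, 28, -86)

(176, 28, -86)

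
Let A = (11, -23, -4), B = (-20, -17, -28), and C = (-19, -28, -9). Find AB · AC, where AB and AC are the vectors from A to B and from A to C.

1020

AB = B − A = (-31, 6, -24)
AC = C − A = (-30, -5, -5)
AB · AC = (-31)·(-30) + 6·(-5) + (-24)·(-5) = 930 - 30 + 120 = 1020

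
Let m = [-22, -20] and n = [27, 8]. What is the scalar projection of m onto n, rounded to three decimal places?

-26.775

m · n = (-22)·27 + (-20)·8 = -594 - 160 = -754
|n| = √(729 + 64) = √793 ≈ 28.1603
comp_n m = -754 / √793 ≈ -26.775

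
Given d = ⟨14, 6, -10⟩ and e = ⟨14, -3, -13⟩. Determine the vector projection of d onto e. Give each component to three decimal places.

d · e = 14·14 + 6·(-3) + (-10)·(-13) = 196 - 18 + 130 = 308
|e|² = 196 + 9 + 169 = 374
proj_e d = (308/374) · (14, -3, -13) ≈ (11.529, -2.471, -10.706)

(11.529, -2.471, -10.706)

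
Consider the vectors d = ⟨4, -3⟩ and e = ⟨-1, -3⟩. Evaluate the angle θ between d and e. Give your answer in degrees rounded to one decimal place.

d · e = 4·(-1) + (-3)·(-3) = -4 + 9 = 5
|d|² = 16 + 9 = 25,  |d| = √25 ≈ 5.000000
|e|² = 1 + 9 = 10,  |e| = √10 ≈ 3.162278
cos θ = 5 / (5.000000 · 3.162278) ≈ 0.31623
θ = arccos(0.31623) ≈ 71.6°

71.6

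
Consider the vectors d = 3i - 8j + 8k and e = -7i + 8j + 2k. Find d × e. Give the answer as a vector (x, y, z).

(-80, -62, -32)

i: (-8)·2 - 8·8 = -16 - 64 = -80
j: 8·(-7) - 3·2 = -56 - 6 = -62
k: 3·8 - (-8)·(-7) = 24 - 56 = -32
d × e = (-80, -62, -32)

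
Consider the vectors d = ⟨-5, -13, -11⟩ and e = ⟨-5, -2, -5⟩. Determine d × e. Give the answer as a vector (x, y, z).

(43, 30, -55)

i: (-13)·(-5) - (-11)·(-2) = 65 - 22 = 43
j: (-11)·(-5) - (-5)·(-5) = 55 - 25 = 30
k: (-5)·(-2) - (-13)·(-5) = 10 - 65 = -55
d × e = (43, 30, -55)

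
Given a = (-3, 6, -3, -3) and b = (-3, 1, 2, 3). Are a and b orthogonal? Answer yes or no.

a · b = (-3)·(-3) + 6·1 + (-3)·2 + (-3)·3 = 9 + 6 - 6 - 9 = 0
Zero, so the vectors are orthogonal.

yes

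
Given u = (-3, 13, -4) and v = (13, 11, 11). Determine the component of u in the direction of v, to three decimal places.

2.960

u · v = (-3)·13 + 13·11 + (-4)·11 = -39 + 143 - 44 = 60
|v| = √(169 + 121 + 121) = √411 ≈ 20.2731
comp_v u = 60 / √411 ≈ 2.960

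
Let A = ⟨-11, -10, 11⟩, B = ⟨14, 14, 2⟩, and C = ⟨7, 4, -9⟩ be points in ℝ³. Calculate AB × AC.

AB = (25, 24, -9)
AC = (18, 14, -20)
i: 24·(-20) - (-9)·14 = -480 - (-126) = -354
j: (-9)·18 - 25·(-20) = -162 - (-500) = 338
k: 25·14 - 24·18 = 350 - 432 = -82
AB × AC = (-354, 338, -82)

(-354, 338, -82)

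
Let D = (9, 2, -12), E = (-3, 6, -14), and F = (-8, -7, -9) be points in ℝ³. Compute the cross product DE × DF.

(-6, 70, 176)

DE = (-12, 4, -2)
DF = (-17, -9, 3)
i: 4·3 - (-2)·(-9) = 12 - 18 = -6
j: (-2)·(-17) - (-12)·3 = 34 - (-36) = 70
k: (-12)·(-9) - 4·(-17) = 108 - (-68) = 176
DE × DF = (-6, 70, 176)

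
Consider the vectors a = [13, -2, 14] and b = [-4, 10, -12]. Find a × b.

i: (-2)·(-12) - 14·10 = 24 - 140 = -116
j: 14·(-4) - 13·(-12) = -56 - (-156) = 100
k: 13·10 - (-2)·(-4) = 130 - 8 = 122
a × b = (-116, 100, 122)

(-116, 100, 122)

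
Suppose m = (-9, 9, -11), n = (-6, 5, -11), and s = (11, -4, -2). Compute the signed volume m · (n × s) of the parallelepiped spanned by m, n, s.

n × s:
i: 5·(-2) - (-11)·(-4) = -10 - 44 = -54
j: (-11)·11 - (-6)·(-2) = -121 - 12 = -133
k: (-6)·(-4) - 5·11 = 24 - 55 = -31
n × s = (-54, -133, -31)
m · (n × s) = (-9)·(-54) + 9·(-133) + (-11)·(-31) = 486 - 1197 + 341 = -370

-370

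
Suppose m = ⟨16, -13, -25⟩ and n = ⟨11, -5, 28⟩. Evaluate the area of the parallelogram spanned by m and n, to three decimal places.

875.111

i: (-13)·28 - (-25)·(-5) = -364 - 125 = -489
j: (-25)·11 - 16·28 = -275 - 448 = -723
k: 16·(-5) - (-13)·11 = -80 - (-143) = 63
m × n = (-489, -723, 63)
|m × n| = √((-489)² + (-723)² + 63²) = √765819 ≈ 875.1109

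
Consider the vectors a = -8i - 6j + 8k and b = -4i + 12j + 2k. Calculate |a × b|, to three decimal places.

162.234

i: (-6)·2 - 8·12 = -12 - 96 = -108
j: 8·(-4) - (-8)·2 = -32 - (-16) = -16
k: (-8)·12 - (-6)·(-4) = -96 - 24 = -120
a × b = (-108, -16, -120)
|a × b| = √((-108)² + (-16)² + (-120)²) = √26320 ≈ 162.2344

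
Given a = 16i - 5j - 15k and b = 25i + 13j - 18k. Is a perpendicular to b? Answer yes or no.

a · b = 16·25 + (-5)·13 + (-15)·(-18) = 400 - 65 + 270 = 605
Nonzero, so the vectors are not orthogonal.

no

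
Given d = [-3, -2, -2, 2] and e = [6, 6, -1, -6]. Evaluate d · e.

d · e = (-3)·6 + (-2)·6 + (-2)·(-1) + 2·(-6) = -18 - 12 + 2 - 12 = -40

-40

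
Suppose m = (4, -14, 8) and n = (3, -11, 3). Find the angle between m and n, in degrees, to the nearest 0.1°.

14.1

m · n = 4·3 + (-14)·(-11) + 8·3 = 12 + 154 + 24 = 190
|m|² = 16 + 196 + 64 = 276,  |m| = √276 ≈ 16.613248
|n|² = 9 + 121 + 9 = 139,  |n| = √139 ≈ 11.789826
cos θ = 190 / (16.613248 · 11.789826) ≈ 0.97004
θ = arccos(0.97004) ≈ 14.1°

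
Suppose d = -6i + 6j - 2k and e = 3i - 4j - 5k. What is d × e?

i: 6·(-5) - (-2)·(-4) = -30 - 8 = -38
j: (-2)·3 - (-6)·(-5) = -6 - 30 = -36
k: (-6)·(-4) - 6·3 = 24 - 18 = 6
d × e = (-38, -36, 6)

(-38, -36, 6)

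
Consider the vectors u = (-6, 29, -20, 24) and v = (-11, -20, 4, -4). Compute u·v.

-690

u · v = (-6)·(-11) + 29·(-20) + (-20)·4 + 24·(-4) = 66 - 580 - 80 - 96 = -690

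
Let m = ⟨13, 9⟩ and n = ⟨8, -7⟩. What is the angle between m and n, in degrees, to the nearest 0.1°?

m · n = 13·8 + 9·(-7) = 104 - 63 = 41
|m|² = 169 + 81 = 250,  |m| = √250 ≈ 15.811388
|n|² = 64 + 49 = 113,  |n| = √113 ≈ 10.630146
cos θ = 41 / (15.811388 · 10.630146) ≈ 0.24394
θ = arccos(0.24394) ≈ 75.9°

75.9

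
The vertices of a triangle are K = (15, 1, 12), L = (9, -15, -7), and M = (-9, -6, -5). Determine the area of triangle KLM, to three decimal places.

255.735

KL = (-6, -16, -19),  KM = (-24, -7, -17)
i: (-16)·(-17) - (-19)·(-7) = 272 - 133 = 139
j: (-19)·(-24) - (-6)·(-17) = 456 - 102 = 354
k: (-6)·(-7) - (-16)·(-24) = 42 - 384 = -342
KL × KM = (139, 354, -342)
|KL × KM| = √261601 ≈ 511.4695
area = ½ · 511.4695 ≈ 255.735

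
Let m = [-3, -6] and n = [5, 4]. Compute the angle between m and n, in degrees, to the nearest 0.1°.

155.2

m · n = (-3)·5 + (-6)·4 = -15 - 24 = -39
|m|² = 9 + 36 = 45,  |m| = √45 ≈ 6.708204
|n|² = 25 + 16 = 41,  |n| = √41 ≈ 6.403124
cos θ = -39 / (6.708204 · 6.403124) ≈ -0.90796
θ = arccos(-0.90796) ≈ 155.2°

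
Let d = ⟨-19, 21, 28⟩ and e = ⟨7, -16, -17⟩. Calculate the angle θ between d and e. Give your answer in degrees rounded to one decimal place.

d · e = (-19)·7 + 21·(-16) + 28·(-17) = -133 - 336 - 476 = -945
|d|² = 361 + 441 + 784 = 1586,  |d| = √1586 ≈ 39.824616
|e|² = 49 + 256 + 289 = 594,  |e| = √594 ≈ 24.372115
cos θ = -945 / (39.824616 · 24.372115) ≈ -0.97361
θ = arccos(-0.97361) ≈ 166.8°

166.8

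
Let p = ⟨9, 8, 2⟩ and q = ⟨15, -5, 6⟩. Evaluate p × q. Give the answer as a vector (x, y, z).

(58, -24, -165)

i: 8·6 - 2·(-5) = 48 - (-10) = 58
j: 2·15 - 9·6 = 30 - 54 = -24
k: 9·(-5) - 8·15 = -45 - 120 = -165
p × q = (58, -24, -165)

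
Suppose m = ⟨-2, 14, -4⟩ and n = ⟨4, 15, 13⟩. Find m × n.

(242, 10, -86)

i: 14·13 - (-4)·15 = 182 - (-60) = 242
j: (-4)·4 - (-2)·13 = -16 - (-26) = 10
k: (-2)·15 - 14·4 = -30 - 56 = -86
m × n = (242, 10, -86)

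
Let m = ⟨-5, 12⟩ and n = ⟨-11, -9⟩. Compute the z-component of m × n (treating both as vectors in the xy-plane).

(-5)·(-9) - 12·(-11) = 45 - (-132) = 177

177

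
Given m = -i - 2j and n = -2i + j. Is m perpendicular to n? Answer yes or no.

yes

m · n = (-1)·(-2) + (-2)·1 = 2 - 2 = 0
Zero, so the vectors are orthogonal.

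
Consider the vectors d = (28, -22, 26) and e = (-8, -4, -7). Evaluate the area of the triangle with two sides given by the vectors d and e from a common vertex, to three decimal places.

193.424

i: (-22)·(-7) - 26·(-4) = 154 - (-104) = 258
j: 26·(-8) - 28·(-7) = -208 - (-196) = -12
k: 28·(-4) - (-22)·(-8) = -112 - 176 = -288
d × e = (258, -12, -288)
|d × e| = √(258² + (-12)² + (-288)²) = √149652 ≈ 386.8488
area = ½ · 386.8488 ≈ 193.424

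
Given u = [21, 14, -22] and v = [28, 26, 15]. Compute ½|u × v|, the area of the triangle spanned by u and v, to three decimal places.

i: 14·15 - (-22)·26 = 210 - (-572) = 782
j: (-22)·28 - 21·15 = -616 - 315 = -931
k: 21·26 - 14·28 = 546 - 392 = 154
u × v = (782, -931, 154)
|u × v| = √(782² + (-931)² + 154²) = √1502001 ≈ 1225.5615
area = ½ · 1225.5615 ≈ 612.781

612.781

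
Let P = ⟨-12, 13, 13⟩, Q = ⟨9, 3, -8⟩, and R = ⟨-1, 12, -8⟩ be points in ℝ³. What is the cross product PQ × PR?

PQ = (21, -10, -21)
PR = (11, -1, -21)
i: (-10)·(-21) - (-21)·(-1) = 210 - 21 = 189
j: (-21)·11 - 21·(-21) = -231 - (-441) = 210
k: 21·(-1) - (-10)·11 = -21 - (-110) = 89
PQ × PR = (189, 210, 89)

(189, 210, 89)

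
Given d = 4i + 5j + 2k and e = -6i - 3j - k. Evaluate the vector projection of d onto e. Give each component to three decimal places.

(5.348, 2.674, 0.891)

d · e = 4·(-6) + 5·(-3) + 2·(-1) = -24 - 15 - 2 = -41
|e|² = 36 + 9 + 1 = 46
proj_e d = (-41/46) · (-6, -3, -1) ≈ (5.348, 2.674, 0.891)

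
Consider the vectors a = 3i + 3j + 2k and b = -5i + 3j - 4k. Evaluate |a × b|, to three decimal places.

i: 3·(-4) - 2·3 = -12 - 6 = -18
j: 2·(-5) - 3·(-4) = -10 - (-12) = 2
k: 3·3 - 3·(-5) = 9 - (-15) = 24
a × b = (-18, 2, 24)
|a × b| = √((-18)² + 2² + 24²) = √904 ≈ 30.0666

30.067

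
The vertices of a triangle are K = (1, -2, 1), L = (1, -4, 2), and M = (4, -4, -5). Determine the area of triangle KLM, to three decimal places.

7.762

KL = (0, -2, 1),  KM = (3, -2, -6)
i: (-2)·(-6) - 1·(-2) = 12 - (-2) = 14
j: 1·3 - 0·(-6) = 3 - 0 = 3
k: 0·(-2) - (-2)·3 = 0 - (-6) = 6
KL × KM = (14, 3, 6)
|KL × KM| = √241 ≈ 15.5242
area = ½ · 15.5242 ≈ 7.762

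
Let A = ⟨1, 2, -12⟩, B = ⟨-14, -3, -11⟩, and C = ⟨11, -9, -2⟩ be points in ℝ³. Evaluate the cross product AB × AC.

(-39, 160, 215)

AB = (-15, -5, 1)
AC = (10, -11, 10)
i: (-5)·10 - 1·(-11) = -50 - (-11) = -39
j: 1·10 - (-15)·10 = 10 - (-150) = 160
k: (-15)·(-11) - (-5)·10 = 165 - (-50) = 215
AB × AC = (-39, 160, 215)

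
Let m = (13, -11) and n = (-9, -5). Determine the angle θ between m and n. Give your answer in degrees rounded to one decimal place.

m · n = 13·(-9) + (-11)·(-5) = -117 + 55 = -62
|m|² = 169 + 121 = 290,  |m| = √290 ≈ 17.029386
|n|² = 81 + 25 = 106,  |n| = √106 ≈ 10.295630
cos θ = -62 / (17.029386 · 10.295630) ≈ -0.35362
θ = arccos(-0.35362) ≈ 110.7°

110.7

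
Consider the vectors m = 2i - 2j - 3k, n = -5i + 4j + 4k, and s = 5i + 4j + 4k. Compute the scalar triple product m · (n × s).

40

n × s:
i: 4·4 - 4·4 = 16 - 16 = 0
j: 4·5 - (-5)·4 = 20 - (-20) = 40
k: (-5)·4 - 4·5 = -20 - 20 = -40
n × s = (0, 40, -40)
m · (n × s) = 2·0 + (-2)·40 + (-3)·(-40) = 0 - 80 + 120 = 40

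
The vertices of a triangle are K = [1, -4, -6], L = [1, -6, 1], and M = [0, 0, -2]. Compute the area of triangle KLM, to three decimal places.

KL = (0, -2, 7),  KM = (-1, 4, 4)
i: (-2)·4 - 7·4 = -8 - 28 = -36
j: 7·(-1) - 0·4 = -7 - 0 = -7
k: 0·4 - (-2)·(-1) = 0 - 2 = -2
KL × KM = (-36, -7, -2)
|KL × KM| = √1349 ≈ 36.7287
area = ½ · 36.7287 ≈ 18.364

18.364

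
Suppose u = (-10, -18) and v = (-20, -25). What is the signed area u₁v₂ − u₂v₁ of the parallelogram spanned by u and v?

-110

(-10)·(-25) - (-18)·(-20) = 250 - 360 = -110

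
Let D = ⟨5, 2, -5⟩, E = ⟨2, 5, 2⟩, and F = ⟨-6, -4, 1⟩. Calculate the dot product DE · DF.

57

DE = E − D = (-3, 3, 7)
DF = F − D = (-11, -6, 6)
DE · DF = (-3)·(-11) + 3·(-6) + 7·6 = 33 - 18 + 42 = 57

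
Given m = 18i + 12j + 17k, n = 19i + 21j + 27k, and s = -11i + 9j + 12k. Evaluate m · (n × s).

n × s:
i: 21·12 - 27·9 = 252 - 243 = 9
j: 27·(-11) - 19·12 = -297 - 228 = -525
k: 19·9 - 21·(-11) = 171 - (-231) = 402
n × s = (9, -525, 402)
m · (n × s) = 18·9 + 12·(-525) + 17·402 = 162 - 6300 + 6834 = 696

696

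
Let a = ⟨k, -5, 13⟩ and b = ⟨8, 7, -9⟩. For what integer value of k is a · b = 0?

19

a · b = k·8 + (-5)·7 + 13·(-9) = -152 + 8k
Set equal to 0: 8k = 152, so k = 19.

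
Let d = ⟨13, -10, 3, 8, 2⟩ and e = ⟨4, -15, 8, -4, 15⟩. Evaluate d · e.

224

d · e = 13·4 + (-10)·(-15) + 3·8 + 8·(-4) + 2·15 = 52 + 150 + 24 - 32 + 30 = 224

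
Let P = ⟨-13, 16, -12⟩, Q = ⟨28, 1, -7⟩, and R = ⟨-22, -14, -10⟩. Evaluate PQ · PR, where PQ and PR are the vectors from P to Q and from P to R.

91

PQ = Q − P = (41, -15, 5)
PR = R − P = (-9, -30, 2)
PQ · PR = 41·(-9) + (-15)·(-30) + 5·2 = -369 + 450 + 10 = 91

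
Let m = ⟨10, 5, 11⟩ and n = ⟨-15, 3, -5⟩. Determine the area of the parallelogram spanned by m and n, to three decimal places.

i: 5·(-5) - 11·3 = -25 - 33 = -58
j: 11·(-15) - 10·(-5) = -165 - (-50) = -115
k: 10·3 - 5·(-15) = 30 - (-75) = 105
m × n = (-58, -115, 105)
|m × n| = √((-58)² + (-115)² + 105²) = √27614 ≈ 166.1746

166.175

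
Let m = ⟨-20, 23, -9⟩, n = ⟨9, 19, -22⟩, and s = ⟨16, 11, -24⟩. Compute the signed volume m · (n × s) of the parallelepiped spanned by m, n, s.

2997

n × s:
i: 19·(-24) - (-22)·11 = -456 - (-242) = -214
j: (-22)·16 - 9·(-24) = -352 - (-216) = -136
k: 9·11 - 19·16 = 99 - 304 = -205
n × s = (-214, -136, -205)
m · (n × s) = (-20)·(-214) + 23·(-136) + (-9)·(-205) = 4280 - 3128 + 1845 = 2997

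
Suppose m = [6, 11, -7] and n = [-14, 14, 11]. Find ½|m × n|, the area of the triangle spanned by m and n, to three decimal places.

i: 11·11 - (-7)·14 = 121 - (-98) = 219
j: (-7)·(-14) - 6·11 = 98 - 66 = 32
k: 6·14 - 11·(-14) = 84 - (-154) = 238
m × n = (219, 32, 238)
|m × n| = √(219² + 32² + 238²) = √105629 ≈ 325.0062
area = ½ · 325.0062 ≈ 162.503

162.503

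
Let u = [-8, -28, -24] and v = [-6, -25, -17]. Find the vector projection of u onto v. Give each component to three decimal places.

(-7.301, -30.421, -20.686)

u · v = (-8)·(-6) + (-28)·(-25) + (-24)·(-17) = 48 + 700 + 408 = 1156
|v|² = 36 + 625 + 289 = 950
proj_v u = (1156/950) · (-6, -25, -17) ≈ (-7.301, -30.421, -20.686)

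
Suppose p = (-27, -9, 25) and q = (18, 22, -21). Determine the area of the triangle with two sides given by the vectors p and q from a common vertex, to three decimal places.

287.504

i: (-9)·(-21) - 25·22 = 189 - 550 = -361
j: 25·18 - (-27)·(-21) = 450 - 567 = -117
k: (-27)·22 - (-9)·18 = -594 - (-162) = -432
p × q = (-361, -117, -432)
|p × q| = √((-361)² + (-117)² + (-432)²) = √330634 ≈ 575.0078
area = ½ · 575.0078 ≈ 287.504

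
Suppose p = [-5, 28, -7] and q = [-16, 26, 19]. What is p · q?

675

p · q = (-5)·(-16) + 28·26 + (-7)·19 = 80 + 728 - 133 = 675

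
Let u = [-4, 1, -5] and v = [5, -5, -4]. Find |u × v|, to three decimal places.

i: 1·(-4) - (-5)·(-5) = -4 - 25 = -29
j: (-5)·5 - (-4)·(-4) = -25 - 16 = -41
k: (-4)·(-5) - 1·5 = 20 - 5 = 15
u × v = (-29, -41, 15)
|u × v| = √((-29)² + (-41)² + 15²) = √2747 ≈ 52.4118

52.412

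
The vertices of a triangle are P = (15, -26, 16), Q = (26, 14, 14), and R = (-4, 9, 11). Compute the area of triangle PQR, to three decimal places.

PQ = (11, 40, -2),  PR = (-19, 35, -5)
i: 40·(-5) - (-2)·35 = -200 - (-70) = -130
j: (-2)·(-19) - 11·(-5) = 38 - (-55) = 93
k: 11·35 - 40·(-19) = 385 - (-760) = 1145
PQ × PR = (-130, 93, 1145)
|PQ × PR| = √1336574 ≈ 1156.1029
area = ½ · 1156.1029 ≈ 578.051

578.051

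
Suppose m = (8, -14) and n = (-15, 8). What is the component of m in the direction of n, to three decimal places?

m · n = 8·(-15) + (-14)·8 = -120 - 112 = -232
|n| = √(225 + 64) = √289 ≈ 17.0000
comp_n m = -232 / √289 ≈ -13.647

-13.647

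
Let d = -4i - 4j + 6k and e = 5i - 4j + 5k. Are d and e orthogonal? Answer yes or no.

d · e = (-4)·5 + (-4)·(-4) + 6·5 = -20 + 16 + 30 = 26
Nonzero, so the vectors are not orthogonal.

no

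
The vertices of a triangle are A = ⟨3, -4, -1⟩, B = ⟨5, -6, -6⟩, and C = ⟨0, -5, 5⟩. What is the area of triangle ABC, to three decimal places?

9.513

AB = (2, -2, -5),  AC = (-3, -1, 6)
i: (-2)·6 - (-5)·(-1) = -12 - 5 = -17
j: (-5)·(-3) - 2·6 = 15 - 12 = 3
k: 2·(-1) - (-2)·(-3) = -2 - 6 = -8
AB × AC = (-17, 3, -8)
|AB × AC| = √362 ≈ 19.0263
area = ½ · 19.0263 ≈ 9.513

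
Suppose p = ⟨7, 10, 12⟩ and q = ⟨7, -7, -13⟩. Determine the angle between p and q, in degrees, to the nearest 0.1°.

p · q = 7·7 + 10·(-7) + 12·(-13) = 49 - 70 - 156 = -177
|p|² = 49 + 100 + 144 = 293,  |p| = √293 ≈ 17.117243
|q|² = 49 + 49 + 169 = 267,  |q| = √267 ≈ 16.340135
cos θ = -177 / (17.117243 · 16.340135) ≈ -0.63283
θ = arccos(-0.63283) ≈ 129.3°

129.3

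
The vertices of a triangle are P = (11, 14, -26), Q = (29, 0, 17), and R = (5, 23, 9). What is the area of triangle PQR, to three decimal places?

PQ = (18, -14, 43),  PR = (-6, 9, 35)
i: (-14)·35 - 43·9 = -490 - 387 = -877
j: 43·(-6) - 18·35 = -258 - 630 = -888
k: 18·9 - (-14)·(-6) = 162 - 84 = 78
PQ × PR = (-877, -888, 78)
|PQ × PR| = √1563757 ≈ 1250.5027
area = ½ · 1250.5027 ≈ 625.251

625.251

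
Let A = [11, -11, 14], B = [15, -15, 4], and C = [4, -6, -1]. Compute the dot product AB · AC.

102

AB = B − A = (4, -4, -10)
AC = C − A = (-7, 5, -15)
AB · AC = 4·(-7) + (-4)·5 + (-10)·(-15) = -28 - 20 + 150 = 102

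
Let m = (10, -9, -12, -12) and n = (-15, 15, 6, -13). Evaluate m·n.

m · n = 10·(-15) + (-9)·15 + (-12)·6 + (-12)·(-13) = -150 - 135 - 72 + 156 = -201

-201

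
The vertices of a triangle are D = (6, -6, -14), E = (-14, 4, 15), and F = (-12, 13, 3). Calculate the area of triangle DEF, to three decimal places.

DE = (-20, 10, 29),  DF = (-18, 19, 17)
i: 10·17 - 29·19 = 170 - 551 = -381
j: 29·(-18) - (-20)·17 = -522 - (-340) = -182
k: (-20)·19 - 10·(-18) = -380 - (-180) = -200
DE × DF = (-381, -182, -200)
|DE × DF| = √218285 ≈ 467.2098
area = ½ · 467.2098 ≈ 233.605

233.605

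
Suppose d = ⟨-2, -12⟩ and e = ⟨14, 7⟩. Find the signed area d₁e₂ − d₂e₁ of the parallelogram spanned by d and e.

154

(-2)·7 - (-12)·14 = -14 - (-168) = 154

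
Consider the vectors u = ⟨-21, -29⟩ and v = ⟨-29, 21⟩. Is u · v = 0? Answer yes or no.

u · v = (-21)·(-29) + (-29)·21 = 609 - 609 = 0
Zero, so the vectors are orthogonal.

yes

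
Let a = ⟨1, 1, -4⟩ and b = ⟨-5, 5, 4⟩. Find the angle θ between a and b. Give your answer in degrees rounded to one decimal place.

a · b = 1·(-5) + 1·5 + (-4)·4 = -5 + 5 - 16 = -16
|a|² = 1 + 1 + 16 = 18,  |a| = √18 ≈ 4.242641
|b|² = 25 + 25 + 16 = 66,  |b| = √66 ≈ 8.124038
cos θ = -16 / (4.242641 · 8.124038) ≈ -0.46421
θ = arccos(-0.46421) ≈ 117.7°

117.7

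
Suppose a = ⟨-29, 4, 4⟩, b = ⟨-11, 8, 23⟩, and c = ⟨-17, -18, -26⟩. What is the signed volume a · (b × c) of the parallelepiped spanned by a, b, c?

-7346

b × c:
i: 8·(-26) - 23·(-18) = -208 - (-414) = 206
j: 23·(-17) - (-11)·(-26) = -391 - 286 = -677
k: (-11)·(-18) - 8·(-17) = 198 - (-136) = 334
b × c = (206, -677, 334)
a · (b × c) = (-29)·206 + 4·(-677) + 4·334 = -5974 - 2708 + 1336 = -7346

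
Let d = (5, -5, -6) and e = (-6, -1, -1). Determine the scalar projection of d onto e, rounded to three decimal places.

d · e = 5·(-6) + (-5)·(-1) + (-6)·(-1) = -30 + 5 + 6 = -19
|e| = √(36 + 1 + 1) = √38 ≈ 6.1644
comp_e d = -19 / √38 ≈ -3.082

-3.082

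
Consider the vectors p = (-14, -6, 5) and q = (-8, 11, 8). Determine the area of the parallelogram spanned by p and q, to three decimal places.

237.901

i: (-6)·8 - 5·11 = -48 - 55 = -103
j: 5·(-8) - (-14)·8 = -40 - (-112) = 72
k: (-14)·11 - (-6)·(-8) = -154 - 48 = -202
p × q = (-103, 72, -202)
|p × q| = √((-103)² + 72² + (-202)²) = √56597 ≈ 237.9012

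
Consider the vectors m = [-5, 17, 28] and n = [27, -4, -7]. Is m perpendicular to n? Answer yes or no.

no

m · n = (-5)·27 + 17·(-4) + 28·(-7) = -135 - 68 - 196 = -399
Nonzero, so the vectors are not orthogonal.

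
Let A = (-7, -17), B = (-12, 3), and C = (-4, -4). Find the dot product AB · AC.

245

AB = B − A = (-5, 20)
AC = C − A = (3, 13)
AB · AC = (-5)·3 + 20·13 = -15 + 260 = 245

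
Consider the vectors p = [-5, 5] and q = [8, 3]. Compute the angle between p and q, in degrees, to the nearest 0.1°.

p · q = (-5)·8 + 5·3 = -40 + 15 = -25
|p|² = 25 + 25 = 50,  |p| = √50 ≈ 7.071068
|q|² = 64 + 9 = 73,  |q| = √73 ≈ 8.544004
cos θ = -25 / (7.071068 · 8.544004) ≈ -0.41380
θ = arccos(-0.41380) ≈ 114.4°

114.4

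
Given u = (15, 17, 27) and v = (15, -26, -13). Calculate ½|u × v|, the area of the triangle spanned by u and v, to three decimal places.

501.843

i: 17·(-13) - 27·(-26) = -221 - (-702) = 481
j: 27·15 - 15·(-13) = 405 - (-195) = 600
k: 15·(-26) - 17·15 = -390 - 255 = -645
u × v = (481, 600, -645)
|u × v| = √(481² + 600² + (-645)²) = √1007386 ≈ 1003.6862
area = ½ · 1003.6862 ≈ 501.843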